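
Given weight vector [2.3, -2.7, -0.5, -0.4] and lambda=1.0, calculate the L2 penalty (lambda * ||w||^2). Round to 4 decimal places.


Squaring each weight:
2.3^2 = 5.29
(-2.7)^2 = 7.29
(-0.5)^2 = 0.25
(-0.4)^2 = 0.16
Sum of squares = 12.99
Penalty = 1.0 * 12.99 = 12.9900

12.9900


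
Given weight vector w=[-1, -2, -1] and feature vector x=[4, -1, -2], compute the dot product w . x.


Element-wise products:
-1 * 4 = -4
-2 * -1 = 2
-1 * -2 = 2
Sum = -4 + 2 + 2
= 0

0


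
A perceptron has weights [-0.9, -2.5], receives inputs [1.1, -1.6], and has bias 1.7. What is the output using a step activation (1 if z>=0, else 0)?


z = w . x + b
= -0.9*1.1 + -2.5*-1.6 + 1.7
= -0.99 + 4.0 + 1.7
= 3.01 + 1.7
= 4.71
Since z = 4.71 >= 0, output = 1

1


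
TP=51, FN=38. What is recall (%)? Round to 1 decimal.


Recall = TP / (TP + FN) * 100
= 51 / (51 + 38)
= 51 / 89
= 0.573
= 57.3%

57.3


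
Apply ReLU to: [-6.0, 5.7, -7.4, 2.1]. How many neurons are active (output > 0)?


ReLU(x) = max(0, x) for each element:
ReLU(-6.0) = 0
ReLU(5.7) = 5.7
ReLU(-7.4) = 0
ReLU(2.1) = 2.1
Active neurons (>0): 2

2


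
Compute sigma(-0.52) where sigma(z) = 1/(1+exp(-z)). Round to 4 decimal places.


sigmoid(z) = 1 / (1 + exp(-z))
exp(-(-0.52)) = exp(0.52) = 1.682
1 + 1.682 = 2.682
1 / 2.682 = 0.3729

0.3729


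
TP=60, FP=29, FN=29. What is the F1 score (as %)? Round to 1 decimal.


Precision = TP / (TP + FP) = 60 / 89 = 0.6742
Recall = TP / (TP + FN) = 60 / 89 = 0.6742
F1 = 2 * P * R / (P + R)
= 2 * 0.6742 * 0.6742 / (0.6742 + 0.6742)
= 0.909 / 1.3483
= 0.6742
As percentage: 67.4%

67.4


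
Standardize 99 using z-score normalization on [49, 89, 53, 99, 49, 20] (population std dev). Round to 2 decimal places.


Mean = (49 + 89 + 53 + 99 + 49 + 20) / 6 = 59.8333
Variance = sum((x_i - mean)^2) / n = 708.8056
Std = sqrt(708.8056) = 26.6234
Z = (x - mean) / std
= (99 - 59.8333) / 26.6234
= 39.1667 / 26.6234
= 1.47

1.47


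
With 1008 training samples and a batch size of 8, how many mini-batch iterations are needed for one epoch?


Iterations per epoch = dataset_size / batch_size
= 1008 / 8
= 126

126


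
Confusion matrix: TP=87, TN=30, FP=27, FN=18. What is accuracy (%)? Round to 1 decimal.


Accuracy = (TP + TN) / (TP + TN + FP + FN) * 100
= (87 + 30) / (87 + 30 + 27 + 18)
= 117 / 162
= 0.7222
= 72.2%

72.2


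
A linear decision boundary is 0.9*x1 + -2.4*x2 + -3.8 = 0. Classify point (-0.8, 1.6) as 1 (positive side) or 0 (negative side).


Compute 0.9 * -0.8 + -2.4 * 1.6 + -3.8
= -0.72 + -3.84 + -3.8
= -8.36
Since -8.36 < 0, the point is on the negative side.

0


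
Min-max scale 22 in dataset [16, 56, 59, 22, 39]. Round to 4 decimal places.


Min = 16, Max = 59
Range = 59 - 16 = 43
Scaled = (x - min) / (max - min)
= (22 - 16) / 43
= 6 / 43
= 0.1395

0.1395


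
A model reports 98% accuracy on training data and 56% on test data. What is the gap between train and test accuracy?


Gap = train_accuracy - test_accuracy
= 98 - 56
= 42%
This large gap strongly indicates overfitting.

42


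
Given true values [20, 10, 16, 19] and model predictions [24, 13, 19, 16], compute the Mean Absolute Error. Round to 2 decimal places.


Absolute errors: [4, 3, 3, 3]
Sum of absolute errors = 13
MAE = 13 / 4 = 3.25

3.25


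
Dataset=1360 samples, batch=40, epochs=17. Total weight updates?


Iterations per epoch = 1360 / 40 = 34
Total updates = iterations_per_epoch * epochs
= 34 * 17
= 578

578


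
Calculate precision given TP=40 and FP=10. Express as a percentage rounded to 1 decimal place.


Precision = TP / (TP + FP) * 100
= 40 / (40 + 10)
= 40 / 50
= 0.8
= 80.0%

80.0


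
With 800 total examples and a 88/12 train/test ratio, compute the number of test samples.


Train samples = 800 * 88% = 704
Test samples = 800 - 704
= 96

96


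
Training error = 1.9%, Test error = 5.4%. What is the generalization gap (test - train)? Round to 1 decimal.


Generalization gap = test_error - train_error
= 5.4 - 1.9
= 3.5%
A moderate gap.

3.5


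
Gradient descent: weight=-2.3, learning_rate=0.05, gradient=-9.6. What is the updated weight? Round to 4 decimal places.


w_new = w_old - lr * gradient
= -2.3 - 0.05 * -9.6
= -2.3 - (-0.48)
= -1.8200

-1.8200


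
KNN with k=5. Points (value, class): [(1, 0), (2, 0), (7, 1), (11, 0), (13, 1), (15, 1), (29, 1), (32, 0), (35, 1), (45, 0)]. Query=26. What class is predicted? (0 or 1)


Distances from query 26:
Point 29 (class 1): distance = 3
Point 32 (class 0): distance = 6
Point 35 (class 1): distance = 9
Point 15 (class 1): distance = 11
Point 13 (class 1): distance = 13
K=5 nearest neighbors: classes = [1, 0, 1, 1, 1]
Votes for class 1: 4 / 5
Majority vote => class 1

1


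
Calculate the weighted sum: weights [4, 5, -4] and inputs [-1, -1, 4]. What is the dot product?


Element-wise products:
4 * -1 = -4
5 * -1 = -5
-4 * 4 = -16
Sum = -4 + -5 + -16
= -25

-25


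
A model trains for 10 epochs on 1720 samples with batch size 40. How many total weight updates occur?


Iterations per epoch = 1720 / 40 = 43
Total updates = iterations_per_epoch * epochs
= 43 * 10
= 430

430


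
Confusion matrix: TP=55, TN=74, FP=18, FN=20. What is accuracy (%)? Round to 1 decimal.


Accuracy = (TP + TN) / (TP + TN + FP + FN) * 100
= (55 + 74) / (55 + 74 + 18 + 20)
= 129 / 167
= 0.7725
= 77.2%

77.2


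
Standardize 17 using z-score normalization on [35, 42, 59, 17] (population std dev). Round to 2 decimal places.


Mean = (35 + 42 + 59 + 17) / 4 = 38.25
Variance = sum((x_i - mean)^2) / n = 226.6875
Std = sqrt(226.6875) = 15.0561
Z = (x - mean) / std
= (17 - 38.25) / 15.0561
= -21.25 / 15.0561
= -1.41

-1.41


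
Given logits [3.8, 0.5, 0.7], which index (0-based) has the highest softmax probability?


Softmax is a monotonic transformation, so it preserves the argmax.
We need to find the index of the maximum logit.
Index 0: 3.8
Index 1: 0.5
Index 2: 0.7
Maximum logit = 3.8 at index 0

0


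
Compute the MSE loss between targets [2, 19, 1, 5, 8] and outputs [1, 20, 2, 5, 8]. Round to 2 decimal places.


Differences: [1, -1, -1, 0, 0]
Squared errors: [1, 1, 1, 0, 0]
Sum of squared errors = 3
MSE = 3 / 5 = 0.60

0.60


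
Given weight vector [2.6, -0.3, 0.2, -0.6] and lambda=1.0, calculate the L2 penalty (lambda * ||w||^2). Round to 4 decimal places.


Squaring each weight:
2.6^2 = 6.76
(-0.3)^2 = 0.09
0.2^2 = 0.04
(-0.6)^2 = 0.36
Sum of squares = 7.25
Penalty = 1.0 * 7.25 = 7.2500

7.2500


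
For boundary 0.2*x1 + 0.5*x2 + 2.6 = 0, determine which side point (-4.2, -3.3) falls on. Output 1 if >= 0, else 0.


Compute 0.2 * -4.2 + 0.5 * -3.3 + 2.6
= -0.84 + -1.65 + 2.6
= 0.11
Since 0.11 >= 0, the point is on the positive side.

1


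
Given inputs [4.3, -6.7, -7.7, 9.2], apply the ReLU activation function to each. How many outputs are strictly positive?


ReLU(x) = max(0, x) for each element:
ReLU(4.3) = 4.3
ReLU(-6.7) = 0
ReLU(-7.7) = 0
ReLU(9.2) = 9.2
Active neurons (>0): 2

2


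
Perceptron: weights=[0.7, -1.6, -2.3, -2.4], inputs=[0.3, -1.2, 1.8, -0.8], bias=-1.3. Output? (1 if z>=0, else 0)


z = w . x + b
= 0.7*0.3 + -1.6*-1.2 + -2.3*1.8 + -2.4*-0.8 + -1.3
= 0.21 + 1.92 + -4.14 + 1.92 + -1.3
= -0.09 + -1.3
= -1.39
Since z = -1.39 < 0, output = 0

0


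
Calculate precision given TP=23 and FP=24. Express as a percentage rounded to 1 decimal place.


Precision = TP / (TP + FP) * 100
= 23 / (23 + 24)
= 23 / 47
= 0.4894
= 48.9%

48.9


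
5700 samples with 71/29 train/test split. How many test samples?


Train samples = 5700 * 71% = 4047
Test samples = 5700 - 4047
= 1653

1653


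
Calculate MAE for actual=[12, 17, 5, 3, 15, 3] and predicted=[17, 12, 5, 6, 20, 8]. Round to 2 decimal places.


Absolute errors: [5, 5, 0, 3, 5, 5]
Sum of absolute errors = 23
MAE = 23 / 6 = 3.83

3.83


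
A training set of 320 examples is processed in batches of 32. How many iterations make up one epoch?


Iterations per epoch = dataset_size / batch_size
= 320 / 32
= 10

10


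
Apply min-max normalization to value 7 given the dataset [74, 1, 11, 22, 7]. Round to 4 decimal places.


Min = 1, Max = 74
Range = 74 - 1 = 73
Scaled = (x - min) / (max - min)
= (7 - 1) / 73
= 6 / 73
= 0.0822

0.0822


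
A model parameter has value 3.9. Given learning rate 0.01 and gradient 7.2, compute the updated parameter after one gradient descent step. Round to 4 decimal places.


w_new = w_old - lr * gradient
= 3.9 - 0.01 * 7.2
= 3.9 - (0.072)
= 3.8280

3.8280


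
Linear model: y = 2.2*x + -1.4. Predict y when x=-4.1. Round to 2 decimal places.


y = 2.2 * -4.1 + (-1.4)
= -9.02 + (-1.4)
= -10.42

-10.42


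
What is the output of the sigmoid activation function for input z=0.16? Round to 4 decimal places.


sigmoid(z) = 1 / (1 + exp(-z))
exp(-(0.16)) = exp(-0.16) = 0.8521
1 + 0.8521 = 1.8521
1 / 1.8521 = 0.5399

0.5399


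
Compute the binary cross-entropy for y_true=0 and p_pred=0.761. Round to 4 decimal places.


For y=0: Loss = -log(1-p)
= -log(1 - 0.761)
= -log(0.239)
= -(-1.4313)
= 1.4313

1.4313


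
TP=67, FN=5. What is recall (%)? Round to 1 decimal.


Recall = TP / (TP + FN) * 100
= 67 / (67 + 5)
= 67 / 72
= 0.9306
= 93.1%

93.1


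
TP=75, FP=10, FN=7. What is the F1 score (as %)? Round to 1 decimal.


Precision = TP / (TP + FP) = 75 / 85 = 0.8824
Recall = TP / (TP + FN) = 75 / 82 = 0.9146
F1 = 2 * P * R / (P + R)
= 2 * 0.8824 * 0.9146 / (0.8824 + 0.9146)
= 1.6141 / 1.797
= 0.8982
As percentage: 89.8%

89.8


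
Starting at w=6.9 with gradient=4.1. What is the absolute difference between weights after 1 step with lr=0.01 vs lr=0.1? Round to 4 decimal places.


With lr=0.01: w_new = 6.9 - 0.01 * 4.1 = 6.859
With lr=0.1: w_new = 6.9 - 0.1 * 4.1 = 6.49
Absolute difference = |6.859 - 6.49|
= 0.3690

0.3690


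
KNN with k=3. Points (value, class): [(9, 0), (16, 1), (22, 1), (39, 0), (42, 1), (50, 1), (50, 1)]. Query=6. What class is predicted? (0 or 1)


Distances from query 6:
Point 9 (class 0): distance = 3
Point 16 (class 1): distance = 10
Point 22 (class 1): distance = 16
K=3 nearest neighbors: classes = [0, 1, 1]
Votes for class 1: 2 / 3
Majority vote => class 1

1


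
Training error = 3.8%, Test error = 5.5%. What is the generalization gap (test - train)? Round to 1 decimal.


Generalization gap = test_error - train_error
= 5.5 - 3.8
= 1.7%
A small gap suggests good generalization.

1.7


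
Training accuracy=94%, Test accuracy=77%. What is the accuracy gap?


Gap = train_accuracy - test_accuracy
= 94 - 77
= 17%
This gap suggests the model is overfitting.

17


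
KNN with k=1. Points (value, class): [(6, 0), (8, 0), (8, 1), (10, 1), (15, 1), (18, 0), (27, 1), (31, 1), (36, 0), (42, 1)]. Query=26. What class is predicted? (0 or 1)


Distances from query 26:
Point 27 (class 1): distance = 1
K=1 nearest neighbors: classes = [1]
Votes for class 1: 1 / 1
Majority vote => class 1

1


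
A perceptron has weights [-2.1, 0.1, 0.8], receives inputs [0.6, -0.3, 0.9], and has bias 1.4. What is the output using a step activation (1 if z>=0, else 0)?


z = w . x + b
= -2.1*0.6 + 0.1*-0.3 + 0.8*0.9 + 1.4
= -1.26 + -0.03 + 0.72 + 1.4
= -0.57 + 1.4
= 0.83
Since z = 0.83 >= 0, output = 1

1


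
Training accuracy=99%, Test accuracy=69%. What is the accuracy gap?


Gap = train_accuracy - test_accuracy
= 99 - 69
= 30%
This large gap strongly indicates overfitting.

30


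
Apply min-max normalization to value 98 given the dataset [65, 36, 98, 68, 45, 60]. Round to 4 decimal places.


Min = 36, Max = 98
Range = 98 - 36 = 62
Scaled = (x - min) / (max - min)
= (98 - 36) / 62
= 62 / 62
= 1.0000

1.0000


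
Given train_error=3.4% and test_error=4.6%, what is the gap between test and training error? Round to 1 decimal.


Generalization gap = test_error - train_error
= 4.6 - 3.4
= 1.2%
A small gap suggests good generalization.

1.2


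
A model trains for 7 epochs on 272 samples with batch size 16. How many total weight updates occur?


Iterations per epoch = 272 / 16 = 17
Total updates = iterations_per_epoch * epochs
= 17 * 7
= 119

119


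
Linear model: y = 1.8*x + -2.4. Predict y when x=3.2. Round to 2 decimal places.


y = 1.8 * 3.2 + (-2.4)
= 5.76 + (-2.4)
= 3.36

3.36


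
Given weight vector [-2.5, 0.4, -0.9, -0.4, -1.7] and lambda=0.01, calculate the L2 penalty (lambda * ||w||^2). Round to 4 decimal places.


Squaring each weight:
(-2.5)^2 = 6.25
0.4^2 = 0.16
(-0.9)^2 = 0.81
(-0.4)^2 = 0.16
(-1.7)^2 = 2.89
Sum of squares = 10.27
Penalty = 0.01 * 10.27 = 0.1027

0.1027


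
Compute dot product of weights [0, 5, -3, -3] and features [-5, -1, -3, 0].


Element-wise products:
0 * -5 = 0
5 * -1 = -5
-3 * -3 = 9
-3 * 0 = 0
Sum = 0 + -5 + 9 + 0
= 4

4


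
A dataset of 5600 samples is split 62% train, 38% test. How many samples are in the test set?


Train samples = 5600 * 62% = 3472
Test samples = 5600 - 3472
= 2128

2128


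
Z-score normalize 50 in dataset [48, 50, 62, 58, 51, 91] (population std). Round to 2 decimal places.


Mean = (48 + 50 + 62 + 58 + 51 + 91) / 6 = 60.0
Variance = sum((x_i - mean)^2) / n = 215.6667
Std = sqrt(215.6667) = 14.6856
Z = (x - mean) / std
= (50 - 60.0) / 14.6856
= -10.0 / 14.6856
= -0.68

-0.68


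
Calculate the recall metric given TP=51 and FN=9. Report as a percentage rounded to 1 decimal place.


Recall = TP / (TP + FN) * 100
= 51 / (51 + 9)
= 51 / 60
= 0.85
= 85.0%

85.0


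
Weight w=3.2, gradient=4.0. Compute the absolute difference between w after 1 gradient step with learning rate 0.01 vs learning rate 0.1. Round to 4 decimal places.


With lr=0.01: w_new = 3.2 - 0.01 * 4.0 = 3.16
With lr=0.1: w_new = 3.2 - 0.1 * 4.0 = 2.8
Absolute difference = |3.16 - 2.8|
= 0.3600

0.3600


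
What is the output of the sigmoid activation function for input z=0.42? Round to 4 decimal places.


sigmoid(z) = 1 / (1 + exp(-z))
exp(-(0.42)) = exp(-0.42) = 0.657
1 + 0.657 = 1.657
1 / 1.657 = 0.6035

0.6035


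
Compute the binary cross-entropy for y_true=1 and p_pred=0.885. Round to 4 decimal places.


For y=1: Loss = -log(p)
= -log(0.885)
= -(-0.1222)
= 0.1222

0.1222


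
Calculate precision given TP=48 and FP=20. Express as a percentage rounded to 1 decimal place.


Precision = TP / (TP + FP) * 100
= 48 / (48 + 20)
= 48 / 68
= 0.7059
= 70.6%

70.6


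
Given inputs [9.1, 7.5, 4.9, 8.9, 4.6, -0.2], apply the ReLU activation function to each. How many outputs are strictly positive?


ReLU(x) = max(0, x) for each element:
ReLU(9.1) = 9.1
ReLU(7.5) = 7.5
ReLU(4.9) = 4.9
ReLU(8.9) = 8.9
ReLU(4.6) = 4.6
ReLU(-0.2) = 0
Active neurons (>0): 5

5


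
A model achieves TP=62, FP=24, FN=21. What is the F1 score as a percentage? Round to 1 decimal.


Precision = TP / (TP + FP) = 62 / 86 = 0.7209
Recall = TP / (TP + FN) = 62 / 83 = 0.747
F1 = 2 * P * R / (P + R)
= 2 * 0.7209 * 0.747 / (0.7209 + 0.747)
= 1.0771 / 1.4679
= 0.7337
As percentage: 73.4%

73.4


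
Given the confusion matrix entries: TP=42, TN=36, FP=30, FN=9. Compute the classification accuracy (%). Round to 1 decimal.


Accuracy = (TP + TN) / (TP + TN + FP + FN) * 100
= (42 + 36) / (42 + 36 + 30 + 9)
= 78 / 117
= 0.6667
= 66.7%

66.7


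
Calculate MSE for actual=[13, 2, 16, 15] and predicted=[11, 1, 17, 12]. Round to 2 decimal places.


Differences: [2, 1, -1, 3]
Squared errors: [4, 1, 1, 9]
Sum of squared errors = 15
MSE = 15 / 4 = 3.75

3.75


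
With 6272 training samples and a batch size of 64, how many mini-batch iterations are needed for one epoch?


Iterations per epoch = dataset_size / batch_size
= 6272 / 64
= 98

98


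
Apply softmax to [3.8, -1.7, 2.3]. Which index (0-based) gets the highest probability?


Softmax is a monotonic transformation, so it preserves the argmax.
We need to find the index of the maximum logit.
Index 0: 3.8
Index 1: -1.7
Index 2: 2.3
Maximum logit = 3.8 at index 0

0


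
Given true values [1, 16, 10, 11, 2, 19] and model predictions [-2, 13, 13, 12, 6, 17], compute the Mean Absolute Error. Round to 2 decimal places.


Absolute errors: [3, 3, 3, 1, 4, 2]
Sum of absolute errors = 16
MAE = 16 / 6 = 2.67

2.67


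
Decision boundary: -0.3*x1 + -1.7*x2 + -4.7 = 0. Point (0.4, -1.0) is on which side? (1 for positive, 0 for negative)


Compute -0.3 * 0.4 + -1.7 * -1.0 + -4.7
= -0.12 + 1.7 + -4.7
= -3.12
Since -3.12 < 0, the point is on the negative side.

0


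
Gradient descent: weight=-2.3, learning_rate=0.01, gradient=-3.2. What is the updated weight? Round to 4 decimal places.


w_new = w_old - lr * gradient
= -2.3 - 0.01 * -3.2
= -2.3 - (-0.032)
= -2.2680

-2.2680


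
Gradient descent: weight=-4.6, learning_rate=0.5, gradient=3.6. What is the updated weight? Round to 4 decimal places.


w_new = w_old - lr * gradient
= -4.6 - 0.5 * 3.6
= -4.6 - (1.8)
= -6.4000

-6.4000


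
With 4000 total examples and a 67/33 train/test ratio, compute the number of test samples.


Train samples = 4000 * 67% = 2680
Test samples = 4000 - 2680
= 1320

1320


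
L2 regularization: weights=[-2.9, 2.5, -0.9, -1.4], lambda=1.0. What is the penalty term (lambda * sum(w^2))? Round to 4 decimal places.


Squaring each weight:
(-2.9)^2 = 8.41
2.5^2 = 6.25
(-0.9)^2 = 0.81
(-1.4)^2 = 1.96
Sum of squares = 17.43
Penalty = 1.0 * 17.43 = 17.4300

17.4300


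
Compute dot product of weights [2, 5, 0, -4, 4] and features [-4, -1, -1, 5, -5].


Element-wise products:
2 * -4 = -8
5 * -1 = -5
0 * -1 = 0
-4 * 5 = -20
4 * -5 = -20
Sum = -8 + -5 + 0 + -20 + -20
= -53

-53


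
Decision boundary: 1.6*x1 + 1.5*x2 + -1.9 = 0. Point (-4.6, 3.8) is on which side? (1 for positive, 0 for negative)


Compute 1.6 * -4.6 + 1.5 * 3.8 + -1.9
= -7.36 + 5.7 + -1.9
= -3.56
Since -3.56 < 0, the point is on the negative side.

0


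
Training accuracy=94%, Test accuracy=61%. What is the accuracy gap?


Gap = train_accuracy - test_accuracy
= 94 - 61
= 33%
This large gap strongly indicates overfitting.

33


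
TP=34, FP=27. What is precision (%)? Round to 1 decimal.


Precision = TP / (TP + FP) * 100
= 34 / (34 + 27)
= 34 / 61
= 0.5574
= 55.7%

55.7


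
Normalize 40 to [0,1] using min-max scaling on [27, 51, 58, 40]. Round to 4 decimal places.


Min = 27, Max = 58
Range = 58 - 27 = 31
Scaled = (x - min) / (max - min)
= (40 - 27) / 31
= 13 / 31
= 0.4194

0.4194


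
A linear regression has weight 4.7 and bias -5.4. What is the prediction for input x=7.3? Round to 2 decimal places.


y = 4.7 * 7.3 + (-5.4)
= 34.31 + (-5.4)
= 28.91

28.91


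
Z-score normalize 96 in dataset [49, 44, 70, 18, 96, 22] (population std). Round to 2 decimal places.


Mean = (49 + 44 + 70 + 18 + 96 + 22) / 6 = 49.8333
Variance = sum((x_i - mean)^2) / n = 726.8056
Std = sqrt(726.8056) = 26.9593
Z = (x - mean) / std
= (96 - 49.8333) / 26.9593
= 46.1667 / 26.9593
= 1.71

1.71


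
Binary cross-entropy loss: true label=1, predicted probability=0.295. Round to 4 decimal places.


For y=1: Loss = -log(p)
= -log(0.295)
= -(-1.2208)
= 1.2208

1.2208


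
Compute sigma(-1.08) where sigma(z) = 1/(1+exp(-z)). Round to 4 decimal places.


sigmoid(z) = 1 / (1 + exp(-z))
exp(-(-1.08)) = exp(1.08) = 2.9447
1 + 2.9447 = 3.9447
1 / 3.9447 = 0.2535

0.2535


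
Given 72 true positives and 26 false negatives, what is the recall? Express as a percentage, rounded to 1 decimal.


Recall = TP / (TP + FN) * 100
= 72 / (72 + 26)
= 72 / 98
= 0.7347
= 73.5%

73.5


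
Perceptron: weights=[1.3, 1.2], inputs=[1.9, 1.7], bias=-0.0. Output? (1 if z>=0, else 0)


z = w . x + b
= 1.3*1.9 + 1.2*1.7 + -0.0
= 2.47 + 2.04 + -0.0
= 4.51 + -0.0
= 4.51
Since z = 4.51 >= 0, output = 1

1


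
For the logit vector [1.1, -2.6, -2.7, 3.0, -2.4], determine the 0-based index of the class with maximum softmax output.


Softmax is a monotonic transformation, so it preserves the argmax.
We need to find the index of the maximum logit.
Index 0: 1.1
Index 1: -2.6
Index 2: -2.7
Index 3: 3.0
Index 4: -2.4
Maximum logit = 3.0 at index 3

3


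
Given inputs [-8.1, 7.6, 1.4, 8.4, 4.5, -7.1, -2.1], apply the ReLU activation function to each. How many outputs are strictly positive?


ReLU(x) = max(0, x) for each element:
ReLU(-8.1) = 0
ReLU(7.6) = 7.6
ReLU(1.4) = 1.4
ReLU(8.4) = 8.4
ReLU(4.5) = 4.5
ReLU(-7.1) = 0
ReLU(-2.1) = 0
Active neurons (>0): 4

4


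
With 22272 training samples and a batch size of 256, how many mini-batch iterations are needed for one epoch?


Iterations per epoch = dataset_size / batch_size
= 22272 / 256
= 87

87


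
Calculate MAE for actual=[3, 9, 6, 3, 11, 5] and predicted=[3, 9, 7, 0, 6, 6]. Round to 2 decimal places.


Absolute errors: [0, 0, 1, 3, 5, 1]
Sum of absolute errors = 10
MAE = 10 / 6 = 1.67

1.67


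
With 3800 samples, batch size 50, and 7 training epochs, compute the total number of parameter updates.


Iterations per epoch = 3800 / 50 = 76
Total updates = iterations_per_epoch * epochs
= 76 * 7
= 532

532


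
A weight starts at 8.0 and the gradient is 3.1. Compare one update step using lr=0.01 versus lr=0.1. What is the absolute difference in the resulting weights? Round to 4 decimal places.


With lr=0.01: w_new = 8.0 - 0.01 * 3.1 = 7.969
With lr=0.1: w_new = 8.0 - 0.1 * 3.1 = 7.69
Absolute difference = |7.969 - 7.69|
= 0.2790

0.2790


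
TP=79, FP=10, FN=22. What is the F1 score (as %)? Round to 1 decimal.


Precision = TP / (TP + FP) = 79 / 89 = 0.8876
Recall = TP / (TP + FN) = 79 / 101 = 0.7822
F1 = 2 * P * R / (P + R)
= 2 * 0.8876 * 0.7822 / (0.8876 + 0.7822)
= 1.3886 / 1.6698
= 0.8316
As percentage: 83.2%

83.2


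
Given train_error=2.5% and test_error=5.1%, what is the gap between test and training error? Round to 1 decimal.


Generalization gap = test_error - train_error
= 5.1 - 2.5
= 2.6%
A moderate gap.

2.6


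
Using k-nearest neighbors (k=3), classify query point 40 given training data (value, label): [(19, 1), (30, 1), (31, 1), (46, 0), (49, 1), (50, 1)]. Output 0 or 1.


Distances from query 40:
Point 46 (class 0): distance = 6
Point 31 (class 1): distance = 9
Point 49 (class 1): distance = 9
K=3 nearest neighbors: classes = [0, 1, 1]
Votes for class 1: 2 / 3
Majority vote => class 1

1


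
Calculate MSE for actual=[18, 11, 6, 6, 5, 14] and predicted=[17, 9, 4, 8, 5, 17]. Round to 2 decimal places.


Differences: [1, 2, 2, -2, 0, -3]
Squared errors: [1, 4, 4, 4, 0, 9]
Sum of squared errors = 22
MSE = 22 / 6 = 3.67

3.67


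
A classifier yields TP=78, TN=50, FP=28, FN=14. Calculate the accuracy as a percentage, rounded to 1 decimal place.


Accuracy = (TP + TN) / (TP + TN + FP + FN) * 100
= (78 + 50) / (78 + 50 + 28 + 14)
= 128 / 170
= 0.7529
= 75.3%

75.3


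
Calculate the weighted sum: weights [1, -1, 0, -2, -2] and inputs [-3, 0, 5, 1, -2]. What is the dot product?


Element-wise products:
1 * -3 = -3
-1 * 0 = 0
0 * 5 = 0
-2 * 1 = -2
-2 * -2 = 4
Sum = -3 + 0 + 0 + -2 + 4
= -1

-1


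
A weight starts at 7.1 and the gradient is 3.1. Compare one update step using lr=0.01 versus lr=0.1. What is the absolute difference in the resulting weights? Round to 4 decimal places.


With lr=0.01: w_new = 7.1 - 0.01 * 3.1 = 7.069
With lr=0.1: w_new = 7.1 - 0.1 * 3.1 = 6.79
Absolute difference = |7.069 - 6.79|
= 0.2790

0.2790


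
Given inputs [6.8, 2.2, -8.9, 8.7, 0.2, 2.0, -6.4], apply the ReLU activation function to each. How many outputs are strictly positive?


ReLU(x) = max(0, x) for each element:
ReLU(6.8) = 6.8
ReLU(2.2) = 2.2
ReLU(-8.9) = 0
ReLU(8.7) = 8.7
ReLU(0.2) = 0.2
ReLU(2.0) = 2.0
ReLU(-6.4) = 0
Active neurons (>0): 5

5


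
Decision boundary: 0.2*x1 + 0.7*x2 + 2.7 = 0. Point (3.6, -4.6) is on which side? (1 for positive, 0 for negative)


Compute 0.2 * 3.6 + 0.7 * -4.6 + 2.7
= 0.72 + -3.22 + 2.7
= 0.2
Since 0.2 >= 0, the point is on the positive side.

1


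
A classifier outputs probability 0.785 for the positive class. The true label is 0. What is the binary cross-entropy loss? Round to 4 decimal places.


For y=0: Loss = -log(1-p)
= -log(1 - 0.785)
= -log(0.215)
= -(-1.5371)
= 1.5371

1.5371


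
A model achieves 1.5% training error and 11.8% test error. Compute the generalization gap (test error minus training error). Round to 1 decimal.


Generalization gap = test_error - train_error
= 11.8 - 1.5
= 10.3%
A large gap suggests overfitting.

10.3


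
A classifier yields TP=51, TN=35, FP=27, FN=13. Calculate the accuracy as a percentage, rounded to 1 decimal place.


Accuracy = (TP + TN) / (TP + TN + FP + FN) * 100
= (51 + 35) / (51 + 35 + 27 + 13)
= 86 / 126
= 0.6825
= 68.3%

68.3


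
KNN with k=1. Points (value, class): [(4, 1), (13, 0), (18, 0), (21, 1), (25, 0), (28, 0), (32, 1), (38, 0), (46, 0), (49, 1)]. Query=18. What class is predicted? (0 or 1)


Distances from query 18:
Point 18 (class 0): distance = 0
K=1 nearest neighbors: classes = [0]
Votes for class 1: 0 / 1
Majority vote => class 0

0


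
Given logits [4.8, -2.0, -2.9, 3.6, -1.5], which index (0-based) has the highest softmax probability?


Softmax is a monotonic transformation, so it preserves the argmax.
We need to find the index of the maximum logit.
Index 0: 4.8
Index 1: -2.0
Index 2: -2.9
Index 3: 3.6
Index 4: -1.5
Maximum logit = 4.8 at index 0

0


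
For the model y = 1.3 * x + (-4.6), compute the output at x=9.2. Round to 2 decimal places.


y = 1.3 * 9.2 + (-4.6)
= 11.96 + (-4.6)
= 7.36

7.36


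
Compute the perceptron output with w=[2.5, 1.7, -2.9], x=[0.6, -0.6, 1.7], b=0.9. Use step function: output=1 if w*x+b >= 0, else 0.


z = w . x + b
= 2.5*0.6 + 1.7*-0.6 + -2.9*1.7 + 0.9
= 1.5 + -1.02 + -4.93 + 0.9
= -4.45 + 0.9
= -3.55
Since z = -3.55 < 0, output = 0

0


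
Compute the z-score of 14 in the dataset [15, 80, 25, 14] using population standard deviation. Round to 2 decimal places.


Mean = (15 + 80 + 25 + 14) / 4 = 33.5
Variance = sum((x_i - mean)^2) / n = 739.25
Std = sqrt(739.25) = 27.1892
Z = (x - mean) / std
= (14 - 33.5) / 27.1892
= -19.5 / 27.1892
= -0.72

-0.72


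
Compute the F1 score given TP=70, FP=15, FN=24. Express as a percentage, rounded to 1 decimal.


Precision = TP / (TP + FP) = 70 / 85 = 0.8235
Recall = TP / (TP + FN) = 70 / 94 = 0.7447
F1 = 2 * P * R / (P + R)
= 2 * 0.8235 * 0.7447 / (0.8235 + 0.7447)
= 1.2265 / 1.5682
= 0.7821
As percentage: 78.2%

78.2


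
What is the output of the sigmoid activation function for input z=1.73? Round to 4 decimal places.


sigmoid(z) = 1 / (1 + exp(-z))
exp(-(1.73)) = exp(-1.73) = 0.1773
1 + 0.1773 = 1.1773
1 / 1.1773 = 0.8494

0.8494


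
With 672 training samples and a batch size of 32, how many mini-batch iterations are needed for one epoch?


Iterations per epoch = dataset_size / batch_size
= 672 / 32
= 21

21


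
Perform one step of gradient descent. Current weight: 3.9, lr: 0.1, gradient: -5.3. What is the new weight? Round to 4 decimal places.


w_new = w_old - lr * gradient
= 3.9 - 0.1 * -5.3
= 3.9 - (-0.53)
= 4.4300

4.4300


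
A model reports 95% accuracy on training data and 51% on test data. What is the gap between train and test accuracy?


Gap = train_accuracy - test_accuracy
= 95 - 51
= 44%
This large gap strongly indicates overfitting.

44


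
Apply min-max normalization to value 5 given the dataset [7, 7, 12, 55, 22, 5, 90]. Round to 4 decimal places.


Min = 5, Max = 90
Range = 90 - 5 = 85
Scaled = (x - min) / (max - min)
= (5 - 5) / 85
= 0 / 85
= 0.0000

0.0000


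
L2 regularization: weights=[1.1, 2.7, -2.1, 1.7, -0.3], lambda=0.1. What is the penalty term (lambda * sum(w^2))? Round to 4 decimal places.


Squaring each weight:
1.1^2 = 1.21
2.7^2 = 7.29
(-2.1)^2 = 4.41
1.7^2 = 2.89
(-0.3)^2 = 0.09
Sum of squares = 15.89
Penalty = 0.1 * 15.89 = 1.5890

1.5890


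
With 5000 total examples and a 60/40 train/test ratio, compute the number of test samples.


Train samples = 5000 * 60% = 3000
Test samples = 5000 - 3000
= 2000

2000


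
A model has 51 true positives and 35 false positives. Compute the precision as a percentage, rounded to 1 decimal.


Precision = TP / (TP + FP) * 100
= 51 / (51 + 35)
= 51 / 86
= 0.593
= 59.3%

59.3


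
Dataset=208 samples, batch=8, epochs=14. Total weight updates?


Iterations per epoch = 208 / 8 = 26
Total updates = iterations_per_epoch * epochs
= 26 * 14
= 364

364


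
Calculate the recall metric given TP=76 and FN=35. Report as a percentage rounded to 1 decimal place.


Recall = TP / (TP + FN) * 100
= 76 / (76 + 35)
= 76 / 111
= 0.6847
= 68.5%

68.5


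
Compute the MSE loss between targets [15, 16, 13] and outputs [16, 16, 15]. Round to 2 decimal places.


Differences: [-1, 0, -2]
Squared errors: [1, 0, 4]
Sum of squared errors = 5
MSE = 5 / 3 = 1.67

1.67


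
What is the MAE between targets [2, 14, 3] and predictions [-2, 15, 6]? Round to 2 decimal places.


Absolute errors: [4, 1, 3]
Sum of absolute errors = 8
MAE = 8 / 3 = 2.67

2.67


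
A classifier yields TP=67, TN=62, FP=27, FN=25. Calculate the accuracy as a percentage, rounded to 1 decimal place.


Accuracy = (TP + TN) / (TP + TN + FP + FN) * 100
= (67 + 62) / (67 + 62 + 27 + 25)
= 129 / 181
= 0.7127
= 71.3%

71.3


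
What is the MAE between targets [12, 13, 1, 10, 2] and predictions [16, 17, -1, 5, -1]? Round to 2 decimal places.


Absolute errors: [4, 4, 2, 5, 3]
Sum of absolute errors = 18
MAE = 18 / 5 = 3.60

3.60


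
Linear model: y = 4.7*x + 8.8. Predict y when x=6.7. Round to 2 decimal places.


y = 4.7 * 6.7 + (8.8)
= 31.49 + (8.8)
= 40.29

40.29


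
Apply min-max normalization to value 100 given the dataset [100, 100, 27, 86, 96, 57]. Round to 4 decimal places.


Min = 27, Max = 100
Range = 100 - 27 = 73
Scaled = (x - min) / (max - min)
= (100 - 27) / 73
= 73 / 73
= 1.0000

1.0000


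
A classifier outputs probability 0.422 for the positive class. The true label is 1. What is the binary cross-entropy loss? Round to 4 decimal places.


For y=1: Loss = -log(p)
= -log(0.422)
= -(-0.8627)
= 0.8627

0.8627


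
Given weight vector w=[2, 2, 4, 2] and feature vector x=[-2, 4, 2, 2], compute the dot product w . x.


Element-wise products:
2 * -2 = -4
2 * 4 = 8
4 * 2 = 8
2 * 2 = 4
Sum = -4 + 8 + 8 + 4
= 16

16


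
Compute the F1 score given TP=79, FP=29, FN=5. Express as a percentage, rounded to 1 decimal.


Precision = TP / (TP + FP) = 79 / 108 = 0.7315
Recall = TP / (TP + FN) = 79 / 84 = 0.9405
F1 = 2 * P * R / (P + R)
= 2 * 0.7315 * 0.9405 / (0.7315 + 0.9405)
= 1.3759 / 1.672
= 0.8229
As percentage: 82.3%

82.3


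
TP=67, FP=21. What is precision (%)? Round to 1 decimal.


Precision = TP / (TP + FP) * 100
= 67 / (67 + 21)
= 67 / 88
= 0.7614
= 76.1%

76.1


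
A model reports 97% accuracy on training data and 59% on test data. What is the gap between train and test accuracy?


Gap = train_accuracy - test_accuracy
= 97 - 59
= 38%
This large gap strongly indicates overfitting.

38


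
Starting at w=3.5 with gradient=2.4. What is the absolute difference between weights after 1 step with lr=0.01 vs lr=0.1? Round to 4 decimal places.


With lr=0.01: w_new = 3.5 - 0.01 * 2.4 = 3.476
With lr=0.1: w_new = 3.5 - 0.1 * 2.4 = 3.26
Absolute difference = |3.476 - 3.26|
= 0.2160

0.2160


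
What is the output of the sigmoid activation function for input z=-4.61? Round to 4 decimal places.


sigmoid(z) = 1 / (1 + exp(-z))
exp(-(-4.61)) = exp(4.61) = 100.4841
1 + 100.4841 = 101.4841
1 / 101.4841 = 0.0099

0.0099


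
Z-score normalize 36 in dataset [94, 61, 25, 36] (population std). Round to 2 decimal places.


Mean = (94 + 61 + 25 + 36) / 4 = 54.0
Variance = sum((x_i - mean)^2) / n = 703.5
Std = sqrt(703.5) = 26.5236
Z = (x - mean) / std
= (36 - 54.0) / 26.5236
= -18.0 / 26.5236
= -0.68

-0.68


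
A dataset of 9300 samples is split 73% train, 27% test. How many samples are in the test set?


Train samples = 9300 * 73% = 6789
Test samples = 9300 - 6789
= 2511

2511


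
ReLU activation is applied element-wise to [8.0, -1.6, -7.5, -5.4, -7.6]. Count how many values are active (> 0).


ReLU(x) = max(0, x) for each element:
ReLU(8.0) = 8.0
ReLU(-1.6) = 0
ReLU(-7.5) = 0
ReLU(-5.4) = 0
ReLU(-7.6) = 0
Active neurons (>0): 1

1


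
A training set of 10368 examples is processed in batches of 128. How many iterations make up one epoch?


Iterations per epoch = dataset_size / batch_size
= 10368 / 128
= 81

81


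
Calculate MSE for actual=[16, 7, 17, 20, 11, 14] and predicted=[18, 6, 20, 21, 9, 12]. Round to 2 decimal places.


Differences: [-2, 1, -3, -1, 2, 2]
Squared errors: [4, 1, 9, 1, 4, 4]
Sum of squared errors = 23
MSE = 23 / 6 = 3.83

3.83


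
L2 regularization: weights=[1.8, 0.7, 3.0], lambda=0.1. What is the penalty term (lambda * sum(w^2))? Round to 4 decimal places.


Squaring each weight:
1.8^2 = 3.24
0.7^2 = 0.49
3.0^2 = 9.0
Sum of squares = 12.73
Penalty = 0.1 * 12.73 = 1.2730

1.2730


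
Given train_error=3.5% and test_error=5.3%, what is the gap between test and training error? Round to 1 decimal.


Generalization gap = test_error - train_error
= 5.3 - 3.5
= 1.8%
A small gap suggests good generalization.

1.8


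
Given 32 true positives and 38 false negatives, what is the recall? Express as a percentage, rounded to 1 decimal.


Recall = TP / (TP + FN) * 100
= 32 / (32 + 38)
= 32 / 70
= 0.4571
= 45.7%

45.7


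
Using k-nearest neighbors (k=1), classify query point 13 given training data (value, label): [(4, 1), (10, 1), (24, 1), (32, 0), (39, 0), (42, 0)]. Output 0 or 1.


Distances from query 13:
Point 10 (class 1): distance = 3
K=1 nearest neighbors: classes = [1]
Votes for class 1: 1 / 1
Majority vote => class 1

1


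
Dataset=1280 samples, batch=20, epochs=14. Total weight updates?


Iterations per epoch = 1280 / 20 = 64
Total updates = iterations_per_epoch * epochs
= 64 * 14
= 896

896


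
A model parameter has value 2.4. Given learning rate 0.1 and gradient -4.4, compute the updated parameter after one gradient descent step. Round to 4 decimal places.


w_new = w_old - lr * gradient
= 2.4 - 0.1 * -4.4
= 2.4 - (-0.44)
= 2.8400

2.8400


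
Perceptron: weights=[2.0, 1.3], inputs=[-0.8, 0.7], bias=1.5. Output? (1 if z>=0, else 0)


z = w . x + b
= 2.0*-0.8 + 1.3*0.7 + 1.5
= -1.6 + 0.91 + 1.5
= -0.69 + 1.5
= 0.81
Since z = 0.81 >= 0, output = 1

1


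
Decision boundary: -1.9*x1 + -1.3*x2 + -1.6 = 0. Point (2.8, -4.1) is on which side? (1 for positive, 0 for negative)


Compute -1.9 * 2.8 + -1.3 * -4.1 + -1.6
= -5.32 + 5.33 + -1.6
= -1.59
Since -1.59 < 0, the point is on the negative side.

0


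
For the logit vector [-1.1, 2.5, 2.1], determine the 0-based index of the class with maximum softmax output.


Softmax is a monotonic transformation, so it preserves the argmax.
We need to find the index of the maximum logit.
Index 0: -1.1
Index 1: 2.5
Index 2: 2.1
Maximum logit = 2.5 at index 1

1


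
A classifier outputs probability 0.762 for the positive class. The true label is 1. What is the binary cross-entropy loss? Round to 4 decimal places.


For y=1: Loss = -log(p)
= -log(0.762)
= -(-0.2718)
= 0.2718

0.2718


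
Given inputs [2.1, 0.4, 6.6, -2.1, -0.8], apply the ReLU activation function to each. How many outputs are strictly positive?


ReLU(x) = max(0, x) for each element:
ReLU(2.1) = 2.1
ReLU(0.4) = 0.4
ReLU(6.6) = 6.6
ReLU(-2.1) = 0
ReLU(-0.8) = 0
Active neurons (>0): 3

3


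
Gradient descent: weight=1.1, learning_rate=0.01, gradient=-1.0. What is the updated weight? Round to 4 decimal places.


w_new = w_old - lr * gradient
= 1.1 - 0.01 * -1.0
= 1.1 - (-0.01)
= 1.1100

1.1100


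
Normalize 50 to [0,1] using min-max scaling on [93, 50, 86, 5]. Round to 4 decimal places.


Min = 5, Max = 93
Range = 93 - 5 = 88
Scaled = (x - min) / (max - min)
= (50 - 5) / 88
= 45 / 88
= 0.5114

0.5114


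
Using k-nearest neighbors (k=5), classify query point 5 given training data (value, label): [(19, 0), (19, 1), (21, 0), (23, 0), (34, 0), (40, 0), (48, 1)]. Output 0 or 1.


Distances from query 5:
Point 19 (class 0): distance = 14
Point 19 (class 1): distance = 14
Point 21 (class 0): distance = 16
Point 23 (class 0): distance = 18
Point 34 (class 0): distance = 29
K=5 nearest neighbors: classes = [0, 1, 0, 0, 0]
Votes for class 1: 1 / 5
Majority vote => class 0

0


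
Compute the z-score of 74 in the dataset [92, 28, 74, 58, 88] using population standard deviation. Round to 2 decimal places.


Mean = (92 + 28 + 74 + 58 + 88) / 5 = 68.0
Variance = sum((x_i - mean)^2) / n = 542.4
Std = sqrt(542.4) = 23.2895
Z = (x - mean) / std
= (74 - 68.0) / 23.2895
= 6.0 / 23.2895
= 0.26

0.26


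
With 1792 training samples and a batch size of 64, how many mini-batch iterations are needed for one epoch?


Iterations per epoch = dataset_size / batch_size
= 1792 / 64
= 28

28


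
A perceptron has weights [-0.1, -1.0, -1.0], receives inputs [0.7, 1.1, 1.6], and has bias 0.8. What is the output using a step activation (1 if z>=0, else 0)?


z = w . x + b
= -0.1*0.7 + -1.0*1.1 + -1.0*1.6 + 0.8
= -0.07 + -1.1 + -1.6 + 0.8
= -2.77 + 0.8
= -1.97
Since z = -1.97 < 0, output = 0

0


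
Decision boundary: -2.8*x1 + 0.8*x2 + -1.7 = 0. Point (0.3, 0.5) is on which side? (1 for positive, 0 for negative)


Compute -2.8 * 0.3 + 0.8 * 0.5 + -1.7
= -0.84 + 0.4 + -1.7
= -2.14
Since -2.14 < 0, the point is on the negative side.

0


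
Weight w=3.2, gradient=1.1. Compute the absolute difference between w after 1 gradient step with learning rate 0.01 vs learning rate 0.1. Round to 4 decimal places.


With lr=0.01: w_new = 3.2 - 0.01 * 1.1 = 3.189
With lr=0.1: w_new = 3.2 - 0.1 * 1.1 = 3.09
Absolute difference = |3.189 - 3.09|
= 0.0990

0.0990


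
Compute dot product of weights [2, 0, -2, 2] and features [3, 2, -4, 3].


Element-wise products:
2 * 3 = 6
0 * 2 = 0
-2 * -4 = 8
2 * 3 = 6
Sum = 6 + 0 + 8 + 6
= 20

20


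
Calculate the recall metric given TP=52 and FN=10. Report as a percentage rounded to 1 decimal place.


Recall = TP / (TP + FN) * 100
= 52 / (52 + 10)
= 52 / 62
= 0.8387
= 83.9%

83.9


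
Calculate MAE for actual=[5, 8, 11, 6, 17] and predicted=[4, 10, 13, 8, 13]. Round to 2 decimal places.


Absolute errors: [1, 2, 2, 2, 4]
Sum of absolute errors = 11
MAE = 11 / 5 = 2.20

2.20


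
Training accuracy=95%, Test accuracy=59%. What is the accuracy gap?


Gap = train_accuracy - test_accuracy
= 95 - 59
= 36%
This large gap strongly indicates overfitting.

36


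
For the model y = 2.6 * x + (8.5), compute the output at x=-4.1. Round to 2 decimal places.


y = 2.6 * -4.1 + (8.5)
= -10.66 + (8.5)
= -2.16

-2.16


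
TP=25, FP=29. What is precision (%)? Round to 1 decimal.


Precision = TP / (TP + FP) * 100
= 25 / (25 + 29)
= 25 / 54
= 0.463
= 46.3%

46.3


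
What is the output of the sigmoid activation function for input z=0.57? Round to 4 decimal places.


sigmoid(z) = 1 / (1 + exp(-z))
exp(-(0.57)) = exp(-0.57) = 0.5655
1 + 0.5655 = 1.5655
1 / 1.5655 = 0.6388

0.6388


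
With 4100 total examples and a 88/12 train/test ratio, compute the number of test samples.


Train samples = 4100 * 88% = 3608
Test samples = 4100 - 3608
= 492

492


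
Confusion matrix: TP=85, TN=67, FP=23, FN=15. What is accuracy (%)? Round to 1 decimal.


Accuracy = (TP + TN) / (TP + TN + FP + FN) * 100
= (85 + 67) / (85 + 67 + 23 + 15)
= 152 / 190
= 0.8
= 80.0%

80.0


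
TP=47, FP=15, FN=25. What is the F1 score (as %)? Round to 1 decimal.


Precision = TP / (TP + FP) = 47 / 62 = 0.7581
Recall = TP / (TP + FN) = 47 / 72 = 0.6528
F1 = 2 * P * R / (P + R)
= 2 * 0.7581 * 0.6528 / (0.7581 + 0.6528)
= 0.9897 / 1.4108
= 0.7015
As percentage: 70.1%

70.1
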